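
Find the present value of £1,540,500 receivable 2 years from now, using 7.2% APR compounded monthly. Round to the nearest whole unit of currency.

£1,334,474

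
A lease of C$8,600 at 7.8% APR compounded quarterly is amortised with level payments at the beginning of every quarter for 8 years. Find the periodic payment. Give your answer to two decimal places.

i = 0.078/4 = 0.0195 per quarter; n = 8·4 = 32.
PMT = 8600 / ( [1 − (1+0.0195)^(−32)] / 0.0195 × (1+i) ) = 8600 / 24.100736 = 356.8356

C$356.84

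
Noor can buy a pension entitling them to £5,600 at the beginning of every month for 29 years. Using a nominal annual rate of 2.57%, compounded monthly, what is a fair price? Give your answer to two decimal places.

£1,375,780.52

i = 0.0257/12 = 0.00214167 per month; n = 29·12 = 348.
PV = PMT · [1 − (1+i)^(−n)] / i × (1+i) = 5600 · 245.675094 = 1,375,780.5241
Payments are at the start of each period, so multiply by (1+i).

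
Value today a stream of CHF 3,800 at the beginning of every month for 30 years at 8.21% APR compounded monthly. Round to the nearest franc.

CHF 511,185

i = 0.0821/12 = 0.00684167 per month; n = 30·12 = 360.
PV = 3800 × [1 − (1+0.00684167)^(−360)] / 0.00684167 × (1+i) = 3800 × 134.522417 = 511,185.1849
(annuity-due: payments at period start, so ×(1+i).)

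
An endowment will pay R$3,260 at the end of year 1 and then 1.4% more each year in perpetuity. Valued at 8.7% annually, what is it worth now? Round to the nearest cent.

PV = D₁/(r − g) = 3260/(0.087 − 0.014) = 44,657.5342

R$44,657.53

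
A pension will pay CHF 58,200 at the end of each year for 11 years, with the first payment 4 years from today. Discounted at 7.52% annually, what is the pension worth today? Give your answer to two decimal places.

CHF 342,190.44

PV at t=3 (ordinary 11-year annuity): 58200 × a(11|0.0752) = 58200 × 7.308237 = 425,339.4223
Discount back 3 years: 425,339.4223 × (1+0.0752)^(−3) = 425,339.4223 × 0.804511 = 342,190.4380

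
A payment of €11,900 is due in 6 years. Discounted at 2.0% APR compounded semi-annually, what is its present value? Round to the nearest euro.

Periodic rate i = 0.02/2 = 0.01; n = 6 × 2 = 12 periods.
PV = 11,900 / (1 + 0.01)^12 = 11,900 / 1.126825 = 10,560.6458

€10,561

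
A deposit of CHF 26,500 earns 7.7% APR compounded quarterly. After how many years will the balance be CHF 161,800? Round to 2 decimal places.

23.72 years

Periodic rate i = 0.077/4 = 0.01925.
n = ln(161800/26500) / ln(1+0.01925) = ln(6.10566) / 0.019067 = 94.8870 quarters
= 94.8870/4 years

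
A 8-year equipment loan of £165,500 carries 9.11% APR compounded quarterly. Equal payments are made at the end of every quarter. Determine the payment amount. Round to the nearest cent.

Periodic rate i = 0.0911/4 = 0.022775; n = 8 × 4 = 32 periods.
Annuity-PV factor = 22.548923; PMT = 165500 / 22.548923 = 7,339.5967

£7,339.60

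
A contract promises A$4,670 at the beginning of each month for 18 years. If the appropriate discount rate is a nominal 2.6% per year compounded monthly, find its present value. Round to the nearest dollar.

A$806,628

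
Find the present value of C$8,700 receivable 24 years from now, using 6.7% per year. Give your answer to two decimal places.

C$1,834.73

PV = 8,700 / (1 + 0.067)^24 = 8,700 / 4.741831 = 1,834.7343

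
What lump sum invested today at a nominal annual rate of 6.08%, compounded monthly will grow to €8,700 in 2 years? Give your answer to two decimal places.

€7,706.24

Periodic rate i = 0.0608/12 = 0.00506667; n = 2 × 12 = 24 periods.
PV = 8,700 / (1 + 0.00506667)^24 = 8,700 / 1.128956 = 7,706.2373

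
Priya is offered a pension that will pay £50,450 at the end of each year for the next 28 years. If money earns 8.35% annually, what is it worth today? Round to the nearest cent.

PV = 50450 × [1 − (1+0.0835)^(−28)] / 0.0835 = 50450 × 10.708093 = 540,223.2803

£540,223.28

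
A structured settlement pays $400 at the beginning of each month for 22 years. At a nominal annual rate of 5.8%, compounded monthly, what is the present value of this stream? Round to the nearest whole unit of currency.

$59,873

Periodic rate i = 0.058/12 = 0.00483333; n = 22 × 12 = 264 periods.
PV = PMT · [1 − (1+i)^(−n)] / i × (1+i) = 400 · 149.683221 = 59,873.2885
(annuity-due: payments at period start, so ×(1+i).)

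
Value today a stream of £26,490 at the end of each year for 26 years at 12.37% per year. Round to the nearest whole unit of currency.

£203,824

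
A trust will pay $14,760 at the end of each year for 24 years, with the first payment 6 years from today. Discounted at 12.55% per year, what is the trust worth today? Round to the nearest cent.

$61,305.74

PV at t=5 (ordinary 24-year annuity): 14760 × a(24|0.1255) = 14760 × 7.501399 = 110,720.6496
Discount back 5 years: 110,720.6496 × (1+0.1255)^(−5) = 110,720.6496 × 0.553697 = 61,305.7385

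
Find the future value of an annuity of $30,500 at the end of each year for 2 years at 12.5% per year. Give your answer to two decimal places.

$64,812.50

FV = 30500 × [(1+0.125)^2 − 1] / 0.125 = 30500 × 2.125000 = 64,812.5000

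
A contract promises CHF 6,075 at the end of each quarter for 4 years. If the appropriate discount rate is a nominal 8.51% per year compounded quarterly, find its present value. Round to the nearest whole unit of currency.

With 4 periods per year: i = 0.021275, n = 16.
PV = PMT · [1 − (1+i)^(−n)] / i = 6075 · 13.441573 = 81,657.5549

CHF 81,658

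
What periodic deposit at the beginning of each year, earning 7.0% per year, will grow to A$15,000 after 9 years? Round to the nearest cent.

PMT = 15000 / ( [(1+0.07)^9 − 1] / 0.07 × (1+i) ) = 15000 / 12.816448 = 1,170.3711

A$1,170.37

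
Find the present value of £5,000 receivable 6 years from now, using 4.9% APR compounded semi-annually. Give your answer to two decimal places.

i = 0.049/2 = 0.0245 per half-year; n = 6·2 = 12.
PV = FV·(1+i)^(−n) = 5,000 × 0.747922 = 3,739.6112

£3,739.61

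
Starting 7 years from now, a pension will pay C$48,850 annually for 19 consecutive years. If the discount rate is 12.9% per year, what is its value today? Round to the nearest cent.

C$164,620.98

Value one period before first payment (t=6): 48850 × [1 − (1+0.129)^(−19)] / 0.129 = 48850 × 6.978856 = 340,917.1295
Discount back 6 years: 340,917.1295 × (1+0.129)^(−6) = 340,917.1295 × 0.482877 = 164,620.9757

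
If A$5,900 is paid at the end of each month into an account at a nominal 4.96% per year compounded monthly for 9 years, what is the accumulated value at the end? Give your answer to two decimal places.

i = 0.0496/12 = 0.00413333 per month; n = 9·12 = 108.
FV = 5900 × [(1+0.00413333)^108 − 1] / 0.00413333 = 5900 × 135.783719 = 801,123.9406

A$801,123.94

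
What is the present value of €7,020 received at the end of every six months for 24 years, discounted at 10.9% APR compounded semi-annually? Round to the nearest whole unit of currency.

€118,722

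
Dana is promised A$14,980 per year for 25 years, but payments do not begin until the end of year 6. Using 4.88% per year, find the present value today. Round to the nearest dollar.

A$168,392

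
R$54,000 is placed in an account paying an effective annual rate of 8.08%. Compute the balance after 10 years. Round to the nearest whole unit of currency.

R$117,448

FV = PV·(1+i)^n = 54,000 × 2.174970 = 117,448.4041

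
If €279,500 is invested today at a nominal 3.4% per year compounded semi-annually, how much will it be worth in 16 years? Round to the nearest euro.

€479,350

With 2 periods per year: i = 0.017, n = 32.
FV = PV·(1+i)^n = 279,500 × 1.715025 = 479,349.5299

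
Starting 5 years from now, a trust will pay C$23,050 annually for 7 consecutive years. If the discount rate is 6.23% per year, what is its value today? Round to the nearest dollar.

C$100,221

PV at t=4 (ordinary 7-year annuity): 23050 × a(7|0.0623) = 23050 × 5.537032 = 127,628.5978
PV₀ = 127,628.5978 / (1+0.0623)^4 = 127,628.5978 / 1.273470 = 100,221.1246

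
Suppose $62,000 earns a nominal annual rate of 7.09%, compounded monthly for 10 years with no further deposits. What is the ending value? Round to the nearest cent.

With 12 periods per year: i = 0.00590833, n = 120.
62,000 × (1+0.00590833)^120 = 62,000 × 2.027723 = 125,718.8538

$125,718.85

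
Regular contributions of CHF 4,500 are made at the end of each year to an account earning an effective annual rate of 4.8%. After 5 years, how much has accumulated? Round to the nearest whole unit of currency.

CHF 24,766

Accumulation factor s(5|0.048) = 5.503598; FV = 4500 × 5.503598 = 24,766.1922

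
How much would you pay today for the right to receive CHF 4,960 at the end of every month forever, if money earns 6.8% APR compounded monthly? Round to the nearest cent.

CHF 875,294.12

Periodic rate i = 0.068/12 = 0.00566667.
PV = C/r = 4960/0.00566667 = 875,294.1176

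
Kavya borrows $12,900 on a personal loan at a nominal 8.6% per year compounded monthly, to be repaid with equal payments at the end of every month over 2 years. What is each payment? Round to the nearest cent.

$586.97

Periodic rate i = 0.086/12 = 0.00716667; n = 2 × 12 = 24 periods.
PMT = 12900 / ( [1 − (1+0.00716667)^(−24)] / 0.00716667 ) = 12900 / 21.977329 = 586.9685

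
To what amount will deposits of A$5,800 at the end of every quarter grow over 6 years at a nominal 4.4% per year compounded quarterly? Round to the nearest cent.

With 4 periods per year: i = 0.011, n = 24.
FV = 5800 × [(1+0.011)^24 − 1] / 0.011 = 5800 × 27.295692 = 158,315.0125

A$158,315.01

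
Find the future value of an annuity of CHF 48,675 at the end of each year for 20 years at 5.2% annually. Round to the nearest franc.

FV = 48675 × [(1+0.052)^20 − 1] / 0.052 = 48675 × 33.773573 = 1,643,928.6855

CHF 1,643,929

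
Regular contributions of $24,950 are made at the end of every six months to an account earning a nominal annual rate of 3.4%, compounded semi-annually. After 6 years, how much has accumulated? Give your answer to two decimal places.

i = 0.034/2 = 0.017 per half-year; n = 6·2 = 12.
Accumulation factor s(12|0.017) = 13.188079; FV = 24950 × 13.188079 = 329,042.5814

$329,042.58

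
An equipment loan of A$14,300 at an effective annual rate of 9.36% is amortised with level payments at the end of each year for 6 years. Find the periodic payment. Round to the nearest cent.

A$3,222.04

PMT = 14300 / ( [1 − (1+0.0936)^(−6)] / 0.0936 ) = 14300 / 4.438175 = 3,222.0448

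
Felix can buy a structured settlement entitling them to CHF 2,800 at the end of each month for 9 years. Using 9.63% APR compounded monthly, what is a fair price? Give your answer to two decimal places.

CHF 201,742.04

With 12 periods per year: i = 0.008025, n = 108.
PV = PMT · [1 − (1+i)^(−n)] / i = 2800 · 72.050730 = 201,742.0436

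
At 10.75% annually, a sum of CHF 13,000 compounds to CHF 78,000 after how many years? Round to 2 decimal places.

17.55 years

n = ln(78000/13000) / ln(1+0.1075) = ln(6.00000) / 0.102105 = 17.5482 years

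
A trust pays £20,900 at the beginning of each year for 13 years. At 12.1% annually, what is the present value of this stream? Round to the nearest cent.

£149,764.75

Annuity factor a(13|0.121) × (1+i) = 7.165778; PV = 20900 × 7.165778 = 149,764.7542
(Beginning-of-period payments → annuity-due factor ×(1+i).)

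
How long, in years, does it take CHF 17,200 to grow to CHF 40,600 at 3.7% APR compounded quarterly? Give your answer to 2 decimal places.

23.32 years

Periodic rate i = 0.037/4 = 0.00925.
n = ln(40600/17200) / ln(1+0.00925) = ln(2.36047) / 0.009207 = 93.2784 quarters
= 93.2784/4 years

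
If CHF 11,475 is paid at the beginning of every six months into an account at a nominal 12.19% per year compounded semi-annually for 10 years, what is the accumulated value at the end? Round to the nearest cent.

CHF 452,443.09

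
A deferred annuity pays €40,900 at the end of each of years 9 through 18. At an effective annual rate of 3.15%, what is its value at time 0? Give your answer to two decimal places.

€270,153.40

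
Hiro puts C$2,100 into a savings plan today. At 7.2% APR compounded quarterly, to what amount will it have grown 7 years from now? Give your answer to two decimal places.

C$3,460.65

Periodic rate i = 0.072/4 = 0.018; n = 7 × 4 = 28 periods.
FV = PV·(1+i)^n = 2,100 × 1.647926 = 3,460.6452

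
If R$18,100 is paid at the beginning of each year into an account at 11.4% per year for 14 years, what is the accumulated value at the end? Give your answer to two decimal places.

R$624,901.36

Accumulation factor s(14|0.114) × (1+i) = 34.524937; FV = 18100 × 34.524937 = 624,901.3636
Payments are at the start of each period, so multiply by (1+i).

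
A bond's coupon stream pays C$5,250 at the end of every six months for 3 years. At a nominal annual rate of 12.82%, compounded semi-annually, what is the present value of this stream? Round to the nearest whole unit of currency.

C$25,487

With 2 periods per year: i = 0.0641, n = 6.
PV = PMT · [1 − (1+i)^(−n)] / i = 5250 · 4.854612 = 25,486.7144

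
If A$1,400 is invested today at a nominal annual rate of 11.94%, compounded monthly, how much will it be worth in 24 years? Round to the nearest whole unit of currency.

A$24,238

Periodic rate i = 0.1194/12 = 0.00995; n = 24 × 12 = 288 periods.
FV = PV·(1+i)^n = 1,400 × 17.312651 = 24,237.7114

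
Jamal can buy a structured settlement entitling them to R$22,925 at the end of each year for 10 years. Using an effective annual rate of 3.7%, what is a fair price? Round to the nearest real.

R$188,751

Annuity factor a(10|0.037) = 8.233395; PV = 22925 × 8.233395 = 188,750.5875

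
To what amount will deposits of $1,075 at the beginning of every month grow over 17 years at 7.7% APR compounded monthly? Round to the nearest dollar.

$453,051

With 12 periods per year: i = 0.00641667, n = 204.
FV = 1075 × [(1+0.00641667)^204 − 1] / 0.00641667 × (1+i) = 1075 × 421.443168 = 453,051.4058
(Beginning-of-period payments → annuity-due factor ×(1+i).)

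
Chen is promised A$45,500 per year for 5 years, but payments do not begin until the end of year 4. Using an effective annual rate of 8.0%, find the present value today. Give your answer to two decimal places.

A$144,214.16

PV at t=3 (ordinary 5-year annuity): 45500 × a(5|0.08) = 45500 × 3.992710 = 181,668.3067
Discount back 3 years: 181,668.3067 × (1+0.08)^(−3) = 181,668.3067 × 0.793832 = 144,214.1590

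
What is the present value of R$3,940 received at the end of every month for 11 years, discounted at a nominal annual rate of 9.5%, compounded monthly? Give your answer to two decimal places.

R$321,931.05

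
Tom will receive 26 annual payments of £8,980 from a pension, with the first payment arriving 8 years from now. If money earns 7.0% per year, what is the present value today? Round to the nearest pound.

Value one period before first payment (t=7): 8980 × [1 − (1+0.07)^(−26)] / 0.07 = 8980 × 11.825779 = 106,195.4925
PV₀ = 106,195.4925 / (1+0.07)^7 = 106,195.4925 / 1.605781 = 66,133.2155

£66,133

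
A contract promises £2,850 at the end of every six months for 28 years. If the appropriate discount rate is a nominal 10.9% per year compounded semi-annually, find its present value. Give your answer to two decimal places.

£49,615.40

Periodic rate i = 0.109/2 = 0.0545; n = 28 × 2 = 56 periods.
PV = PMT · [1 − (1+i)^(−n)] / i = 2850 · 17.408912 = 49,615.3987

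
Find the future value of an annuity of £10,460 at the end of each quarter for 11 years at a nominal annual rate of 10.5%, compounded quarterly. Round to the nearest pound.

£847,592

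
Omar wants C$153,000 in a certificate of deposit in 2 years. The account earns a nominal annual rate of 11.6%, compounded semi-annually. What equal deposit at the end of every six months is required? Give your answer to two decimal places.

C$35,078.46

With 2 periods per year: i = 0.058, n = 4.
FV-annuity factor = 4.361651; PMT = 153000 / 4.361651 = 35,078.4591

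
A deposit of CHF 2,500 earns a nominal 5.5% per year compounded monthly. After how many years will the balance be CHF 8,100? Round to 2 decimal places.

Periodic rate i = 0.055/12 = 0.00458333.
(1+i)^n = 8100/2500 = 3.24000, so n = ln 3.24000 / ln 1.00458 = 257.0761 months
= 257.0761/12 years

21.42 years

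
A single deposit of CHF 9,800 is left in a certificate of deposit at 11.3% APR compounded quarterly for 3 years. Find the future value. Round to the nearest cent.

CHF 13,690.23

i = 0.113/4 = 0.02825 per quarter; n = 3·4 = 12.
9,800 × (1+0.02825)^12 = 9,800 × 1.396962 = 13,690.2284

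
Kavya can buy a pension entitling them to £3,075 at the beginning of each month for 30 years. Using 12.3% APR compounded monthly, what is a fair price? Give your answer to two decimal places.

Periodic rate i = 0.123/12 = 0.01025; n = 30 × 12 = 360 periods.
Annuity factor a(360|0.01025) × (1+i) = 96.053044; PV = 3075 × 96.053044 = 295,363.1099
Payments are at the start of each period, so multiply by (1+i).

£295,363.11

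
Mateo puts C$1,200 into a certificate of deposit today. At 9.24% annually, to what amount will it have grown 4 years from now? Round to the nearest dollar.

1,200 × (1+0.0924)^4 = 1,200 × 1.424055 = 1,708.8660

C$1,709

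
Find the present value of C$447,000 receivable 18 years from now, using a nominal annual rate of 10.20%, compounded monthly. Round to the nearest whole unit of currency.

Periodic rate i = 0.102/12 = 0.0085; n = 18 × 12 = 216 periods.
PV = 447,000 / (1 + 0.0085)^216 = 447,000 / 6.222930 = 71,831.1092

C$71,831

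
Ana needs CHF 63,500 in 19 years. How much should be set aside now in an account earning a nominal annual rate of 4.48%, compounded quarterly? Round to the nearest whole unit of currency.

CHF 27,237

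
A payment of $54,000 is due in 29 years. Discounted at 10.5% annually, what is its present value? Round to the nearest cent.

$2,984.61

Discount factor = (1+0.105)^(−29) = 0.055271; PV = 54,000 × 0.055271 = 2,984.6107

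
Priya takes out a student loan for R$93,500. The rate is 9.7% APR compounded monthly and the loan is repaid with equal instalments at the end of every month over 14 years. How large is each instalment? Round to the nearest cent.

R$1,019.39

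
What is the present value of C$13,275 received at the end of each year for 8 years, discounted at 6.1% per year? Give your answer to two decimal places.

C$82,109.74

Annuity factor a(8|0.061) = 6.185291; PV = 13275 × 6.185291 = 82,109.7437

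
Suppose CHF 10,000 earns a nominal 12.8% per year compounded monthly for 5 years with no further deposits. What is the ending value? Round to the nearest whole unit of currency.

i = 0.128/12 = 0.0106667 per month; n = 5·12 = 60.
10,000 × (1+0.0106667)^60 = 10,000 × 1.890064 = 18,900.6411

CHF 18,901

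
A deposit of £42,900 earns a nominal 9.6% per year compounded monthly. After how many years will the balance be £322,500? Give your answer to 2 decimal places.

21.10 years

Periodic rate i = 0.096/12 = 0.008.
(1+i)^n = 322500/42900 = 7.51748, so n = ln 7.51748 / ln 1.008 = 253.1612 months
= 253.1612/12 years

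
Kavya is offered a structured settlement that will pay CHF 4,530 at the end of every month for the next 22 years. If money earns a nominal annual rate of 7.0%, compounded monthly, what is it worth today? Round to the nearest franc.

i = 0.07/12 = 0.00583333 per month; n = 22·12 = 264.
PV = 4530 × [1 − (1+0.00583333)^(−264)] / 0.00583333 = 4530 × 134.512723 = 609,342.6341

CHF 609,343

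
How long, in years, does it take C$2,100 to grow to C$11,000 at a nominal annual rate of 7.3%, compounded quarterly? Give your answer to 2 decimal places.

22.89 years

Periodic rate i = 0.073/4 = 0.01825.
n = ln(11000/2100) / ln(1+0.01825) = ln(5.23810) / 0.018085 = 91.5629 quarters
= 91.5629/4 years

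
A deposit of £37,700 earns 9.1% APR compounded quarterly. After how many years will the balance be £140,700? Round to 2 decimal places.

14.64 years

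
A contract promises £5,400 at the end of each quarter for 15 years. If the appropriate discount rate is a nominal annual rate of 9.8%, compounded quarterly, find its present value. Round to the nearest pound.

Periodic rate i = 0.098/4 = 0.0245; n = 15 × 4 = 60 periods.
PV = PMT · [1 − (1+i)^(−n)] / i = 5400 · 31.263846 = 168,824.7696

£168,825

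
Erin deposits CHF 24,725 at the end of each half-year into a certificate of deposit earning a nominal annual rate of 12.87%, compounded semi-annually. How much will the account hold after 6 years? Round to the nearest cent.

CHF 427,857.81

With 2 periods per year: i = 0.06435, n = 12.
Accumulation factor s(12|0.06435) = 17.304664; FV = 24725 × 17.304664 = 427,857.8058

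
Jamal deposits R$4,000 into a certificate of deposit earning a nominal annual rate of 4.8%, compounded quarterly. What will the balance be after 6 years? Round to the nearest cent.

R$5,325.89

With 4 periods per year: i = 0.012, n = 24.
FV = PV·(1+i)^n = 4,000 × 1.331473 = 5,325.8912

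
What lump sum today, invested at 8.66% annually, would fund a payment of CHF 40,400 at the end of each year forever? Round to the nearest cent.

PV = C/r = 40400/0.0866 = 466,512.7021

CHF 466,512.70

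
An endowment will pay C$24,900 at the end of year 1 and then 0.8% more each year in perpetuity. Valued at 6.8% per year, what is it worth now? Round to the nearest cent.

PV = PMT / (i − g) = 24900 / (0.068 − 0.008) = 24900 / 0.060000 = 415,000.0000

C$415,000.00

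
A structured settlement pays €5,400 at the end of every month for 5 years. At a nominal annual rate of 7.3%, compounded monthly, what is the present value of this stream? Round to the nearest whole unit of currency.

i = 0.073/12 = 0.00608333 per month; n = 5·12 = 60.
PV = 5400 × [1 − (1+0.00608333)^(−60)] / 0.00608333 = 5400 × 50.142794 = 270,771.0902

€270,771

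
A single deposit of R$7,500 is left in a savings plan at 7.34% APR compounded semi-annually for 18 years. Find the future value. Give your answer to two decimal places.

R$27,451.93

With 2 periods per year: i = 0.0367, n = 36.
FV = 7,500 × (1 + 0.0367)^36 = 27,451.9254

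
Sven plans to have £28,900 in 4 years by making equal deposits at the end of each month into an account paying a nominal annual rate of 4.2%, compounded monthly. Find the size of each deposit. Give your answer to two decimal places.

Periodic rate i = 0.042/12 = 0.0035; n = 4 × 12 = 48 periods.
FV-annuity factor = 52.168482; PMT = 28900 / 52.168482 = 553.9743

£553.97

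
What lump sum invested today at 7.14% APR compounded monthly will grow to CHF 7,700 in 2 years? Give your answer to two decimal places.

Periodic rate i = 0.0714/12 = 0.00595; n = 2 × 12 = 24 periods.
Discount factor = (1+0.00595)^(−24) = 0.867294; PV = 7,700 × 0.867294 = 6,678.1665

CHF 6,678.17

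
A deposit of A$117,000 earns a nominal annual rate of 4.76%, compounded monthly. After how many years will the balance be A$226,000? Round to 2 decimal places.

Periodic rate i = 0.0476/12 = 0.00396667.
(1+i)^n = 226000/117000 = 1.93162, so n = ln 1.93162 / ln 1.00397 = 166.3023 months
= 166.3023/12 years

13.86 years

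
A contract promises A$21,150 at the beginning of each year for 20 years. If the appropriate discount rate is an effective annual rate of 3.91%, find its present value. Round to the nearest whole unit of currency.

A$301,069

PV = 21150 × [1 − (1+0.0391)^(−20)] / 0.0391 × (1+i) = 21150 × 14.234921 = 301,068.5794
(Beginning-of-period payments → annuity-due factor ×(1+i).)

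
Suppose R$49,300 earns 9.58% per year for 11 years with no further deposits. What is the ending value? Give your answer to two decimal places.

49,300 × (1+0.0958)^11 = 49,300 × 2.735547 = 134,862.4908

R$134,862.49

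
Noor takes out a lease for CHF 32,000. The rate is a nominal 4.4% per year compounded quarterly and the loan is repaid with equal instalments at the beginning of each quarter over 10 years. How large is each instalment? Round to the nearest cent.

Periodic rate i = 0.044/4 = 0.011; n = 10 × 4 = 40 periods.
Annuity-PV factor × (1+i) = 32.573913; PMT = 32000 / 32.573913 = 982.3812

CHF 982.38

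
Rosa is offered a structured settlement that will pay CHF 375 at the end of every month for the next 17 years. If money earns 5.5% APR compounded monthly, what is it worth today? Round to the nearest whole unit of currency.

Periodic rate i = 0.055/12 = 0.00458333; n = 17 × 12 = 204 periods.
PV = PMT · [1 − (1+i)^(−n)] / i = 375 · 132.343550 = 49,628.8311

CHF 49,629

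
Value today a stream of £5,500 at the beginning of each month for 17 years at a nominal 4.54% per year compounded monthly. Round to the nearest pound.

£783,827

i = 0.0454/12 = 0.00378333 per month; n = 17·12 = 204.
PV = PMT · [1 − (1+i)^(−n)] / i × (1+i) = 5500 · 142.514071 = 783,827.3928
(Beginning-of-period payments → annuity-due factor ×(1+i).)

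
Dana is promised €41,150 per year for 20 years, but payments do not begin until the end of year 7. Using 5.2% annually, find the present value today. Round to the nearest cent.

€371,995.44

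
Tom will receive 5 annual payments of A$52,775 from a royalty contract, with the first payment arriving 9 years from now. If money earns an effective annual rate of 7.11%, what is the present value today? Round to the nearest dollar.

A$124,542

Value one period before first payment (t=8): 52775 × [1 − (1+0.0711)^(−5)] / 0.0711 = 52775 × 4.088149 = 215,752.0880
PV₀ = 215,752.0880 / (1+0.0711)^8 = 215,752.0880 / 1.732368 = 124,541.7182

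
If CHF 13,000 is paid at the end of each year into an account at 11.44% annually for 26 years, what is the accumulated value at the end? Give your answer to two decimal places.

Accumulation factor s(26|0.1144) = 137.356201; FV = 13000 × 137.356201 = 1,785,630.6113

CHF 1,785,630.61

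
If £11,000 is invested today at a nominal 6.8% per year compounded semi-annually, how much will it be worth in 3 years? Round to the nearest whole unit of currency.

£13,444

With 2 periods per year: i = 0.034, n = 6.
11,000 × (1+0.034)^6 = 11,000 × 1.222146 = 13,443.6104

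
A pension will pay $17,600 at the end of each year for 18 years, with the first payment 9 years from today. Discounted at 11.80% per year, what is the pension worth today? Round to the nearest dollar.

$52,902

Value one period before first payment (t=8): 17600 × [1 − (1+0.118)^(−18)] / 0.118 = 17600 × 7.336515 = 129,122.6693
PV₀ = 129,122.6693 / (1+0.118)^8 = 129,122.6693 / 2.440813 = 52,901.5098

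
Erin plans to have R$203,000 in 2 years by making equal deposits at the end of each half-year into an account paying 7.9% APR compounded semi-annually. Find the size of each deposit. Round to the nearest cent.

i = 0.079/2 = 0.0395 per half-year; n = 2·2 = 4.
PMT = 203000 / ( [(1+0.0395)^4 − 1] / 0.0395 ) = 203000 / 4.243303 = 47,840.0948

R$47,840.09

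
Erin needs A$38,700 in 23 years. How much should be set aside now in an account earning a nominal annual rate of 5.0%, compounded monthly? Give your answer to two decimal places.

A$12,283.15

With 12 periods per year: i = 0.00416667, n = 276.
Discount factor = (1+0.00416667)^(−276) = 0.317394; PV = 38,700 × 0.317394 = 12,283.1548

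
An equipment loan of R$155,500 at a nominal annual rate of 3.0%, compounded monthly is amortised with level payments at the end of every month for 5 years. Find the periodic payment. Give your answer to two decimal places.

Periodic rate i = 0.03/12 = 0.0025; n = 5 × 12 = 60 periods.
Annuity-PV factor = 55.652358; PMT = 155500 / 55.652358 = 2,794.1314

R$2,794.13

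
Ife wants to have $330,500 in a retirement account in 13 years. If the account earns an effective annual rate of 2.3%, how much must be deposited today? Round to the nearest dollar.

$245,917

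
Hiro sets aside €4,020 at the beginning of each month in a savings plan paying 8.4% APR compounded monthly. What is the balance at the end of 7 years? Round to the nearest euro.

i = 0.084/12 = 0.007 per month; n = 7·12 = 84.
FV = 4020 × [(1+0.007)^84 − 1] / 0.007 × (1+i) = 4020 × 114.610961 = 460,736.0638
Payments are at the start of each period, so multiply by (1+i).

€460,736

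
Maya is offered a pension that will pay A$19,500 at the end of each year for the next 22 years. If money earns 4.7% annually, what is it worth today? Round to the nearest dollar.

A$263,847

Annuity factor a(22|0.047) = 13.530638; PV = 19500 × 13.530638 = 263,847.4335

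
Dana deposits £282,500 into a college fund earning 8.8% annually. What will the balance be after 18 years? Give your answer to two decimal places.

£1,289,254.24

FV = 282,500 × (1 + 0.088)^18 = 1,289,254.2409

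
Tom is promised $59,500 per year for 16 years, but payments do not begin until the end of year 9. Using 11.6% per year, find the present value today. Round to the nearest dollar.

$176,357

PV at t=8 (ordinary 16-year annuity): 59500 × a(16|0.116) = 59500 × 7.131620 = 424,331.4137
Discount back 8 years: 424,331.4137 × (1+0.116)^(−8) = 424,331.4137 × 0.415610 = 176,356.5635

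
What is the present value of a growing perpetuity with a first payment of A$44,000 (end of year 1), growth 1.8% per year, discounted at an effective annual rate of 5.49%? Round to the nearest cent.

A$1,192,411.92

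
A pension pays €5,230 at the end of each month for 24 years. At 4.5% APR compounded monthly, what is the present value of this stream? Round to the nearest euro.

€920,086

With 12 periods per year: i = 0.00375, n = 288.
PV = 5230 × [1 − (1+0.00375)^(−288)] / 0.00375 = 5230 × 175.924751 = 920,086.4453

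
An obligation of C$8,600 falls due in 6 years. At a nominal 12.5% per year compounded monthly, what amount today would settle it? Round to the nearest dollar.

With 12 periods per year: i = 0.0104167, n = 72.
PV = FV·(1+i)^(−n) = 8,600 × 0.474203 = 4,078.1422

C$4,078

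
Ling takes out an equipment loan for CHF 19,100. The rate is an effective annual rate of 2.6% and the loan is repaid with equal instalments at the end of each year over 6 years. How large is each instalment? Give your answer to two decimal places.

CHF 3,479.21

Annuity-PV factor = 5.489751; PMT = 19100 / 5.489751 = 3,479.2104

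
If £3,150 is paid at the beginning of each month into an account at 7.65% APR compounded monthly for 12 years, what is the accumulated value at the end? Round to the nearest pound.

£744,405

i = 0.0765/12 = 0.006375 per month; n = 12·12 = 144.
Accumulation factor s(144|0.006375) × (1+i) = 236.319048; FV = 3150 × 236.319048 = 744,404.9997
(Beginning-of-period payments → annuity-due factor ×(1+i).)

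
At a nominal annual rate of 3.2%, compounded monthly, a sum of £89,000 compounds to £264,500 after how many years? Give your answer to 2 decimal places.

Periodic rate i = 0.032/12 = 0.00266667.
(1+i)^n = 264500/89000 = 2.97191, so n = ln 2.97191 / ln 1.00267 = 408.9962 months
= 408.9962/12 years

34.08 years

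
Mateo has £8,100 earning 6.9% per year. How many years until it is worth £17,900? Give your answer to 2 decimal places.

11.88 years

(1+i)^n = 17900/8100 = 2.20988, so n = ln 2.20988 / ln 1.069 = 11.8839 years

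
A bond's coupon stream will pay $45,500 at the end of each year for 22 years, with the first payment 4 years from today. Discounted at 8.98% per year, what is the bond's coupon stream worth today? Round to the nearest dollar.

$332,438

Value one period before first payment (t=3): 45500 × [1 − (1+0.0898)^(−22)] / 0.0898 = 45500 × 9.456690 = 430,279.3994
PV₀ = 430,279.3994 / (1+0.0898)^3 = 430,279.3994 / 1.294316 = 332,437.6036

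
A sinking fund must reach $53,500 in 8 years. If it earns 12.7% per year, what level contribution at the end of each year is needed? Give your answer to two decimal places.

$4,239.93

FV-annuity factor = 12.618138; PMT = 53500 / 12.618138 = 4,239.9282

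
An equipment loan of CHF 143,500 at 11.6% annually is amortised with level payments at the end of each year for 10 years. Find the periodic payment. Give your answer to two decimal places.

CHF 24,982.79

Annuity-PV factor = 5.743953; PMT = 143500 / 5.743953 = 24,982.7937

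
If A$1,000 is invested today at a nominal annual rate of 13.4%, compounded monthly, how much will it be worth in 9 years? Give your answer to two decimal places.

A$3,317.85

i = 0.134/12 = 0.0111667 per month; n = 9·12 = 108.
FV = 1,000 × (1 + 0.0111667)^108 = 3,317.8474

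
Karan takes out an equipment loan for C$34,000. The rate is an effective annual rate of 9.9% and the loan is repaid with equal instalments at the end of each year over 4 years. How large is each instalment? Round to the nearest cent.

C$10,702.80

PMT = 34000 / ( [1 − (1+0.099)^(−4)] / 0.099 ) = 34000 / 3.176739 = 10,702.7978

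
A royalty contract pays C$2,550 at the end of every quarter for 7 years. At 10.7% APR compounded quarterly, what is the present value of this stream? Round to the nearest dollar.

C$49,807

With 4 periods per year: i = 0.02675, n = 28.
Annuity factor a(28|0.02675) = 19.532106; PV = 2550 × 19.532106 = 49,806.8703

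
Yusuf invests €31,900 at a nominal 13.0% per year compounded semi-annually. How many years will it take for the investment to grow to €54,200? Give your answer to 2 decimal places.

4.21 years

Periodic rate i = 0.13/2 = 0.065.
(1+i)^n = 54200/31900 = 1.69906, so n = ln 1.69906 / ln 1.065 = 8.4173 half-years
= 8.4173/2 years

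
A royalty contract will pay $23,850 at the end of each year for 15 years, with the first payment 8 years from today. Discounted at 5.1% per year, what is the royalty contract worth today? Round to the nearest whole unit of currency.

$173,589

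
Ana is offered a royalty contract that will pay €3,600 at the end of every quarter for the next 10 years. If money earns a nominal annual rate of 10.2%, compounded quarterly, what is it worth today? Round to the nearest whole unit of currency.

€89,614

i = 0.102/4 = 0.0255 per quarter; n = 10·4 = 40.
PV = 3600 × [1 − (1+0.0255)^(−40)] / 0.0255 = 3600 × 24.892711 = 89,613.7609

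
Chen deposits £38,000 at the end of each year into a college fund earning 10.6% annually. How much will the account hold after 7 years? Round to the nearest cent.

Accumulation factor s(7|0.106) = 9.663692; FV = 38000 × 9.663692 = 367,220.2905

£367,220.29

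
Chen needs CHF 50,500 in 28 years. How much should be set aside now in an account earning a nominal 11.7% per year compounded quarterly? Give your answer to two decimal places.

Periodic rate i = 0.117/4 = 0.02925; n = 28 × 4 = 112 periods.
Discount factor = (1+0.02925)^(−112) = 0.039597; PV = 50,500 × 0.039597 = 1,999.6468

CHF 1,999.65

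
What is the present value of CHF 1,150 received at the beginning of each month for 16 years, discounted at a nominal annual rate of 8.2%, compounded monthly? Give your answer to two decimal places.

CHF 123,610.93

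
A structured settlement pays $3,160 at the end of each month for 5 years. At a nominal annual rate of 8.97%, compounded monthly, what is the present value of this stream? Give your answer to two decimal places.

Periodic rate i = 0.0897/12 = 0.007475; n = 5 × 12 = 60 periods.
PV = PMT · [1 − (1+i)^(−n)] / i = 3160 · 48.207179 = 152,334.6859

$152,334.69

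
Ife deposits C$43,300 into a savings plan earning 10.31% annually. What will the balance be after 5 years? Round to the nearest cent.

FV = 43,300 × (1 + 0.1031)^5 = 70,723.2678

C$70,723.27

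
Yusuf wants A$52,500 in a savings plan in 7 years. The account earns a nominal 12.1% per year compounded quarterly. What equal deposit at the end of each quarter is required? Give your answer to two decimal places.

A$1,218.33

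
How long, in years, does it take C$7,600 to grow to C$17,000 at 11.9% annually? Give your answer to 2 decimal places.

7.16 years

(1+i)^n = 17000/7600 = 2.23684, so n = ln 2.23684 / ln 1.119 = 7.1602 years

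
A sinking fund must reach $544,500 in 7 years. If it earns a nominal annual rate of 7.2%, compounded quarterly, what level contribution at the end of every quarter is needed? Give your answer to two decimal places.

$15,126.72

With 4 periods per year: i = 0.018, n = 28.
FV-annuity factor = 35.995905; PMT = 544500 / 35.995905 = 15,126.7205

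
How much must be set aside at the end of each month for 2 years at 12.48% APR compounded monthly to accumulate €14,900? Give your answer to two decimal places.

i = 0.1248/12 = 0.0104 per month; n = 2·12 = 24.
PMT = 14900 / ( [(1+0.0104)^24 − 1] / 0.0104 ) = 14900 / 27.101783 = 549.7793

€549.78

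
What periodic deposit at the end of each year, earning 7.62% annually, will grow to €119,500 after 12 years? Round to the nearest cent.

€6,440.36

PMT = 119500 / ( [(1+0.0762)^12 − 1] / 0.0762 ) = 119500 / 18.554868 = 6,440.3582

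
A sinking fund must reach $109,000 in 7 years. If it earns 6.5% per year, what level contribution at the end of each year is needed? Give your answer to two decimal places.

FV-annuity factor = 8.522870; PMT = 109000 / 8.522870 = 12,789.1193

$12,789.12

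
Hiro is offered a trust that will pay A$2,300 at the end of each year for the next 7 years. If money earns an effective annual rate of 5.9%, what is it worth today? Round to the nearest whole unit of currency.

A$12,885

PV = 2300 × [1 − (1+0.059)^(−7)] / 0.059 = 2300 × 5.602278 = 12,885.2385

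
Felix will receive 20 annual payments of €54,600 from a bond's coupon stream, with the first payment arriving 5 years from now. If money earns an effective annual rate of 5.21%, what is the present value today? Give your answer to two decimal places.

€545,584.23

Value one period before first payment (t=4): 54600 × [1 − (1+0.0521)^(−20)] / 0.0521 = 54600 × 12.243265 = 668,482.2618
Discount back 4 years: 668,482.2618 × (1+0.0521)^(−4) = 668,482.2618 × 0.816154 = 545,584.2259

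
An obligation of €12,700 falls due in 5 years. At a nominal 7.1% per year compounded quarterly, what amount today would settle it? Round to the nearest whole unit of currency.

€8,933

Periodic rate i = 0.071/4 = 0.01775; n = 5 × 4 = 20 periods.
PV = FV·(1+i)^(−n) = 12,700 × 0.703360 = 8,932.6743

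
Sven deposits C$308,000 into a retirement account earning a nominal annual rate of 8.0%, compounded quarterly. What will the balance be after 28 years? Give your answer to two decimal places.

C$2,829,892.60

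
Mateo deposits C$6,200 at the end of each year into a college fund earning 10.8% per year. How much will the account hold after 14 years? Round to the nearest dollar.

C$183,874

FV = 6200 × [(1+0.108)^14 − 1] / 0.108 = 6200 × 29.657161 = 183,874.4011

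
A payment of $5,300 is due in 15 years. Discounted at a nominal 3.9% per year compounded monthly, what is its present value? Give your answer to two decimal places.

$2,955.46

With 12 periods per year: i = 0.00325, n = 180.
PV = FV·(1+i)^(−n) = 5,300 × 0.557635 = 2,955.4632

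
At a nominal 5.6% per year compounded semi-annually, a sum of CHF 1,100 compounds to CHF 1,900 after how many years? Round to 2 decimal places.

Periodic rate i = 0.056/2 = 0.028.
n = ln(1900/1100) / ln(1+0.028) = ln(1.72727) / 0.027615 = 19.7914 half-years
= 19.7914/2 years

9.90 years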